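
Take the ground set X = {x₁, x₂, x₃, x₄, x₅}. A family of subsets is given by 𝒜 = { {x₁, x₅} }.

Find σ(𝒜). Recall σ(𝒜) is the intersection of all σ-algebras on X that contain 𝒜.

Start: 𝒜 ∪ {∅, X} = { {}, {x₁, x₅}, X }.
Iteration 1: +1 →
  {x₂, x₃, x₄}  = complement {x₁, x₅}
  |family| = 4
After Iteration 2 the family is unchanged; done.

Hence σ(𝒜) has 4 members: { {}, {x₁, x₅}, {x₂, x₃, x₄}, X }.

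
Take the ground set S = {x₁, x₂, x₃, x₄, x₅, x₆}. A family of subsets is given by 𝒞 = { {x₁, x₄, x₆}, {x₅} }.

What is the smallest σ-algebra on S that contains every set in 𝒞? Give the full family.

Answer: σ(𝒞) = { {}, {x₅}, {x₂, x₃}, {x₁, x₄, x₆}, {x₂, x₃, x₅}, {x₁, x₄, x₅, x₆}, {x₁, x₂, x₃, x₄, x₆}, S }

Check:
Seed the family with 𝒞 together with ∅ and S: { {}, {x₅}, {x₁, x₄, x₆}, S }.
Pass 1: 3 new —
  {x₂, x₃, x₅}  = {x₁, x₄, x₆}ᶜ
  {x₁, x₄, x₅, x₆}  = {x₅} ∪ {x₁, x₄, x₆}
  {x₁, x₂, x₃, x₄, x₆}  = {x₅}ᶜ
  (now 7)
Pass 2 (1 new):
  {x₂, x₃}  = {x₁, x₄, x₅, x₆}ᶜ
  (now 8)
Pass 3: stable.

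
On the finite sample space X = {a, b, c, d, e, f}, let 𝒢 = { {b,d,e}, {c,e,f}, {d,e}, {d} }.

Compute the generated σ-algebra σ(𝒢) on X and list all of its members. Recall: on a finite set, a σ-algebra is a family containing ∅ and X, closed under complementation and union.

Answer: σ(𝒢) = { ∅, {a}, {b}, {d}, {e}, {a,b}, {a,d}, {a,e}, {b,d}, {b,e}, {c,f}, {d,e}, {a,b,d}, {a,b,e}, {a,c,f}, {a,d,e}, {b,c,f}, {b,d,e}, {c,d,f}, {c,e,f}, {a,b,c,f}, {a,b,d,e}, {a,c,d,f}, {a,c,e,f}, {b,c,d,f}, {b,c,e,f}, {c,d,e,f}, {a,b,c,d,f}, {a,b,c,e,f}, {a,c,d,e,f}, {b,c,d,e,f}, X }

Trace:
Seed the family with 𝒢 together with ∅ and X: { ∅, {d}, {d,e}, {b,d,e}, {c,e,f}, X }.
Step 1 adds 6:
  {a,b,d}  = complement {c,e,f}
  {a,c,f}  = complement {b,d,e}
  {a,b,c,f}  = complement {d,e}
  {c,d,e,f}  = {d,e} ∪ {c,e,f}
  {a,b,c,e,f}  = complement {d}
  {b,c,d,e,f}  = {c,e,f} ∪ {b,d,e}
  — 12 sets.
Step 2 (7 new):
  {a}  = complement {b,c,d,e,f}
  {a,b}  = complement {c,d,e,f}
  {a,b,d,e}  = {a,b,d} ∪ {d,e}
  {a,c,d,f}  = {a,c,f} ∪ {d}
  {a,c,e,f}  = {a,c,f} ∪ {c,e,f}
  {a,b,c,d,f}  = {a,c,f} ∪ {a,b,d}
  {a,c,d,e,f}  = {a,c,f} ∪ {c,d,e,f}
  — 19 sets.
Step 3: 7 new —
  {b}  = complement {a,c,d,e,f}
  {e}  = complement {a,b,c,d,f}
  {a,d}  = {d} ∪ {a}
  {b,d}  = complement {a,c,e,f}
  {b,e}  = complement {a,c,d,f}
  {c,f}  = complement {a,b,d,e}
  {a,d,e}  = {d,e} ∪ {a}
  — 26 sets.
Step 4 adds 6:
  {a,e}  = {a} ∪ {e}
  {a,b,e}  = {b,e} ∪ {a,b}
  {b,c,f}  = complement {a,d,e}
  {c,d,f}  = {c,f} ∪ {d}
  {b,c,d,f}  = {c,f} ∪ {b,d}
  {b,c,e,f}  = complement {a,d}
  — 32 sets.
Step 5: stable.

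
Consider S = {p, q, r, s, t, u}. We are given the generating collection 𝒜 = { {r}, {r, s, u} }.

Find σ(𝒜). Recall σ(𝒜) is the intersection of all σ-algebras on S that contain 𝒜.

σ(𝒜) (8 sets): { {}, {r}, {s, u}, {p, q, t}, {r, s, u}, {p, q, r, t}, {p, q, s, t, u}, S }

Derivation:
Seed the family with 𝒜 together with ∅ and S: { {}, {r}, {r, s, u}, S }.
Pass 1: +2 →
  {p, q, t}  = S∖{r, s, u}
  {p, q, s, t, u}  = S∖{r}
Pass 2 (1 new):
  {p, q, r, t}  = {r} ∪ {p, q, t}
Pass 3: +1 →
  {s, u}  = S∖{p, q, r, t}
Pass 4: already closed under ᶜ and ∪.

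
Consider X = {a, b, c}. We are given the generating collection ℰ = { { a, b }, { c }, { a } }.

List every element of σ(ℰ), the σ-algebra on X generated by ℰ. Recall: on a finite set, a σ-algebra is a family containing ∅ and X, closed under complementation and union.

Answer: σ(ℰ) = { ∅, { a }, { b }, { c }, { a, b }, { a, c }, { b, c }, X }

Check:
Begin from { ∅, { a }, { c }, { a, b }, X } (that is, ℰ plus ∅ and X).
Pass 1 adds 2:
  { a, c }  = { c } ∪ { a }
  { b, c }  = X∖{ a }
  |family| = 7
Pass 2. New:
  { b }  = X∖{ a, c }
  |family| = 8
Pass 3: already closed under ᶜ and ∪.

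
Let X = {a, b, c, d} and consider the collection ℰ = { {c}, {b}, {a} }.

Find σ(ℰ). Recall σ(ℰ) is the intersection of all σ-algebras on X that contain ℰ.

Initial family (5 sets): { {}, {a}, {b}, {c}, X }.
Step 1: +6 →
  {a, b}  = {b} ∪ {a}
  {a, c}  = {c} ∪ {a}
  {b, c}  = {c} ∪ {b}
  {a, b, d}  = ᶜ of {c}
  {a, c, d}  = ᶜ of {b}
  {b, c, d}  = ᶜ of {a}
Step 2. New:
  {a, d}  = ᶜ of {b, c}
  {b, d}  = ᶜ of {a, c}
  {c, d}  = ᶜ of {a, b}
  {a, b, c}  = {a, b} ∪ {c}
Step 3: 1 new —
  {d}  = ᶜ of {a, b, c}
Step 4: no new sets; the family is a σ-algebra.

|σ(ℰ)| = 16.  σ(ℰ) = { {}, {a}, {b}, {c}, {d}, {a, b}, {a, c}, {a, d}, {b, c}, {b, d}, {c, d}, {a, b, c}, {a, b, d}, {a, c, d}, {b, c, d}, X }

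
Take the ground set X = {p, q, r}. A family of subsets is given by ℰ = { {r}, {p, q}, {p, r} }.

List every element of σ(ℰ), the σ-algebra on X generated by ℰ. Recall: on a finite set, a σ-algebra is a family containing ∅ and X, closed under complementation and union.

Begin from { ∅, {r}, {p, q}, {p, r}, X } (that is, ℰ plus ∅ and X).
Iteration 1: +1 →
  {q}  = ᶜ of {p, r}
Iteration 2: +1 →
  {q, r}  = {r} ∪ {q}
Iteration 3: 1 new —
  {p}  = ᶜ of {q, r}
Iteration 4: stable.

Hence σ(ℰ) has 8 members: { ∅, {p}, {q}, {r}, {p, q}, {p, r}, {q, r}, X }.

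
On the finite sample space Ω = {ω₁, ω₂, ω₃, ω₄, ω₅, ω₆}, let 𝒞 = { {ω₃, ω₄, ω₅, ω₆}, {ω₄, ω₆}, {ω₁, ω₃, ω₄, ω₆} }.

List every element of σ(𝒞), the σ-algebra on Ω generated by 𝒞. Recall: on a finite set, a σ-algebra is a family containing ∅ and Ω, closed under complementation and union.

σ(𝒞) = { {}, {ω₁}, {ω₂}, {ω₃}, {ω₅}, {ω₁, ω₂}, {ω₁, ω₃}, {ω₁, ω₅}, {ω₂, ω₃}, {ω₂, ω₅}, {ω₃, ω₅}, {ω₄, ω₆}, {ω₁, ω₂, ω₃}, {ω₁, ω₂, ω₅}, {ω₁, ω₃, ω₅}, {ω₁, ω₄, ω₆}, {ω₂, ω₃, ω₅}, {ω₂, ω₄, ω₆}, {ω₃, ω₄, ω₆}, {ω₄, ω₅, ω₆}, {ω₁, ω₂, ω₃, ω₅}, {ω₁, ω₂, ω₄, ω₆}, {ω₁, ω₃, ω₄, ω₆}, {ω₁, ω₄, ω₅, ω₆}, {ω₂, ω₃, ω₄, ω₆}, {ω₂, ω₄, ω₅, ω₆}, {ω₃, ω₄, ω₅, ω₆}, {ω₁, ω₂, ω₃, ω₄, ω₆}, {ω₁, ω₂, ω₄, ω₅, ω₆}, {ω₁, ω₃, ω₄, ω₅, ω₆}, {ω₂, ω₃, ω₄, ω₅, ω₆}, Ω }

Working:
Take S₀ = 𝒞 ∪ {∅, Ω} = { {}, {ω₄, ω₆}, {ω₁, ω₃, ω₄, ω₆}, {ω₃, ω₄, ω₅, ω₆}, Ω }.
Round 1 adds 4:
  {ω₁, ω₂}  = ᶜ of {ω₃, ω₄, ω₅, ω₆}
  {ω₂, ω₅}  = ᶜ of {ω₁, ω₃, ω₄, ω₆}
  {ω₁, ω₂, ω₃, ω₅}  = ᶜ of {ω₄, ω₆}
  {ω₁, ω₃, ω₄, ω₅, ω₆}  = {ω₁, ω₃, ω₄, ω₆} ∪ {ω₃, ω₄, ω₅, ω₆}
  — 9 sets.
Round 2. New:
  {ω₂}  = ᶜ of {ω₁, ω₃, ω₄, ω₅, ω₆}
  {ω₁, ω₂, ω₅}  = {ω₂, ω₅} ∪ {ω₁, ω₂}
  {ω₁, ω₂, ω₄, ω₆}  = {ω₁, ω₂} ∪ {ω₄, ω₆}
  {ω₂, ω₄, ω₅, ω₆}  = {ω₂, ω₅} ∪ {ω₄, ω₆}
  {ω₁, ω₂, ω₃, ω₄, ω₆}  = {ω₁, ω₂} ∪ {ω₁, ω₃, ω₄, ω₆}
  {ω₂, ω₃, ω₄, ω₅, ω₆}  = {ω₂, ω₅} ∪ {ω₃, ω₄, ω₅, ω₆}
  — 15 sets.
Round 3. New:
  {ω₁}  = ᶜ of {ω₂, ω₃, ω₄, ω₅, ω₆}
  {ω₅}  = ᶜ of {ω₁, ω₂, ω₃, ω₄, ω₆}
  {ω₁, ω₃}  = ᶜ of {ω₂, ω₄, ω₅, ω₆}
  {ω₃, ω₅}  = ᶜ of {ω₁, ω₂, ω₄, ω₆}
  {ω₂, ω₄, ω₆}  = {ω₂} ∪ {ω₄, ω₆}
  {ω₃, ω₄, ω₆}  = ᶜ of {ω₁, ω₂, ω₅}
  {ω₁, ω₂, ω₄, ω₅, ω₆}  = {ω₂, ω₅} ∪ {ω₁, ω₂, ω₄, ω₆}
  — 22 sets.
Round 4: 8 new —
  {ω₃}  = ᶜ of {ω₁, ω₂, ω₄, ω₅, ω₆}
  {ω₁, ω₅}  = {ω₅} ∪ {ω₁}
  {ω₁, ω₂, ω₃}  = {ω₂} ∪ {ω₁, ω₃}
  {ω₁, ω₃, ω₅}  = ᶜ of {ω₂, ω₄, ω₆}
  {ω₁, ω₄, ω₆}  = {ω₄, ω₆} ∪ {ω₁}
  {ω₂, ω₃, ω₅}  = {ω₂, ω₅} ∪ {ω₃, ω₅}
  {ω₄, ω₅, ω₆}  = {ω₄, ω₆} ∪ {ω₅}
  {ω₂, ω₃, ω₄, ω₆}  = {ω₂, ω₄, ω₆} ∪ {ω₃, ω₄, ω₆}
  — 30 sets.
Round 5 (2 new):
  {ω₂, ω₃}  = {ω₂} ∪ {ω₃}
  {ω₁, ω₄, ω₅, ω₆}  = {ω₁, ω₄, ω₆} ∪ {ω₅}
  — 32 sets.
Round 6 adds nothing — fixpoint reached.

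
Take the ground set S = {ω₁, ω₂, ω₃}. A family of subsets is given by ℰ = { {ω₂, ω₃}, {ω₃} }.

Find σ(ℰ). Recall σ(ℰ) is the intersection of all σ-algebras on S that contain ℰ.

Answer: σ(ℰ) = { ∅, {ω₁}, {ω₂}, {ω₃}, {ω₁, ω₂}, {ω₁, ω₃}, {ω₂, ω₃}, S }

Working:
Take S₀ = ℰ ∪ {∅, S} = { ∅, {ω₃}, {ω₂, ω₃}, S }.
Step 1 adds 2:
  {ω₁}  = {ω₂, ω₃}ᶜ
  {ω₁, ω₂}  = {ω₃}ᶜ
  — 6 sets.
Step 2 adds 1:
  {ω₁, ω₃}  = {ω₃} ∪ {ω₁}
  — 7 sets.
Step 3 (1 new):
  {ω₂}  = {ω₁, ω₃}ᶜ
  — 8 sets.
Step 4: stable.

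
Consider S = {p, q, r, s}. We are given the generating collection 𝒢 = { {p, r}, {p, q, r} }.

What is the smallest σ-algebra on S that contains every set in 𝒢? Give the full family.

Begin from { ∅, {p, r}, {p, q, r}, S } (that is, 𝒢 plus ∅ and S).
Pass 1. New:
  {s}  = ᶜ of {p, q, r}
  {q, s}  = ᶜ of {p, r}
  (now 6)
Pass 2 (1 new):
  {p, r, s}  = {p, r} ∪ {s}
  (now 7)
Pass 3 (1 new):
  {q}  = ᶜ of {p, r, s}
  (now 8)
Pass 4 adds nothing — fixpoint reached.

σ(𝒢) = { ∅, {q}, {s}, {p, r}, {q, s}, {p, q, r}, {p, r, s}, S }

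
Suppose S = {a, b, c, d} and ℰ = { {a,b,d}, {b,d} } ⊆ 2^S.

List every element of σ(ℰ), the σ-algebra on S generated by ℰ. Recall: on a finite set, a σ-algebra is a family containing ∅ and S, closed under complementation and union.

Begin from { {}, {b,d}, {a,b,d}, S } (that is, ℰ plus ∅ and S).
Step 1 (2 new):
  {c}  = complement {a,b,d}
  {a,c}  = complement {b,d}
Step 2 (1 new):
  {b,c,d}  = {c} ∪ {b,d}
Step 3: +1 →
  {a}  = complement {b,c,d}
After Step 4 the family is unchanged; done.

σ(ℰ) = { {}, {a}, {c}, {a,c}, {b,d}, {a,b,d}, {b,c,d}, S }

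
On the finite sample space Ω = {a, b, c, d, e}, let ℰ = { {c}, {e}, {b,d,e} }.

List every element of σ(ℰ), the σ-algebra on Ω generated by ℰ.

Answer: σ(ℰ) = { {}, {a}, {c}, {e}, {a,c}, {a,e}, {b,d}, {c,e}, {a,b,d}, {a,c,e}, {b,c,d}, {b,d,e}, {a,b,c,d}, {a,b,d,e}, {b,c,d,e}, Ω }

Trace:
Begin from { {}, {c}, {e}, {b,d,e}, Ω } (that is, ℰ plus ∅ and Ω).
Pass 1 adds 5:
  {a,c}  = Ω∖{b,d,e}
  {c,e}  = {c} ∪ {e}
  {a,b,c,d}  = Ω∖{e}
  {a,b,d,e}  = Ω∖{c}
  {b,c,d,e}  = {c} ∪ {b,d,e}
  — 10 sets.
Pass 2: 3 new —
  {a}  = Ω∖{b,c,d,e}
  {a,b,d}  = Ω∖{c,e}
  {a,c,e}  = {e} ∪ {a,c}
  — 13 sets.
Pass 3. New:
  {a,e}  = {e} ∪ {a}
  {b,d}  = Ω∖{a,c,e}
  — 15 sets.
Pass 4: 1 new —
  {b,c,d}  = Ω∖{a,e}
  — 16 sets.
Pass 5 adds nothing — fixpoint reached.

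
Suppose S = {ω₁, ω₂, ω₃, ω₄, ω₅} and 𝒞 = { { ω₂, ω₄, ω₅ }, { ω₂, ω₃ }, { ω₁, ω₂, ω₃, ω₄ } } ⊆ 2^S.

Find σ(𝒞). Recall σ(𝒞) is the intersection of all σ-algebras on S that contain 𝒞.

Begin from { {}, { ω₂, ω₃ }, { ω₂, ω₄, ω₅ }, { ω₁, ω₂, ω₃, ω₄ }, S } (that is, 𝒞 plus ∅ and S).
Round 1: 4 new —
  { ω₅ }  = ᶜ of { ω₁, ω₂, ω₃, ω₄ }
  { ω₁, ω₃ }  = ᶜ of { ω₂, ω₄, ω₅ }
  { ω₁, ω₄, ω₅ }  = ᶜ of { ω₂, ω₃ }
  { ω₂, ω₃, ω₄, ω₅ }  = { ω₂, ω₃ } ∪ { ω₂, ω₄, ω₅ }
  (now 9)
Round 2: 6 new —
  { ω₁ }  = ᶜ of { ω₂, ω₃, ω₄, ω₅ }
  { ω₁, ω₂, ω₃ }  = { ω₂, ω₃ } ∪ { ω₁, ω₃ }
  { ω₁, ω₃, ω₅ }  = { ω₅ } ∪ { ω₁, ω₃ }
  { ω₂, ω₃, ω₅ }  = { ω₅ } ∪ { ω₂, ω₃ }
  { ω₁, ω₂, ω₄, ω₅ }  = { ω₁, ω₄, ω₅ } ∪ { ω₂, ω₄, ω₅ }
  { ω₁, ω₃, ω₄, ω₅ }  = { ω₁, ω₄, ω₅ } ∪ { ω₁, ω₃ }
  (now 15)
Round 3: +7 →
  { ω₂ }  = ᶜ of { ω₁, ω₃, ω₄, ω₅ }
  { ω₃ }  = ᶜ of { ω₁, ω₂, ω₄, ω₅ }
  { ω₁, ω₄ }  = ᶜ of { ω₂, ω₃, ω₅ }
  { ω₁, ω₅ }  = { ω₅ } ∪ { ω₁ }
  { ω₂, ω₄ }  = ᶜ of { ω₁, ω₃, ω₅ }
  { ω₄, ω₅ }  = ᶜ of { ω₁, ω₂, ω₃ }
  { ω₁, ω₂, ω₃, ω₅ }  = { ω₂, ω₃, ω₅ } ∪ { ω₁, ω₂, ω₃ }
  (now 22)
Round 4 adds 9:
  { ω₄ }  = ᶜ of { ω₁, ω₂, ω₃, ω₅ }
  { ω₁, ω₂ }  = { ω₂ } ∪ { ω₁ }
  { ω₂, ω₅ }  = { ω₂ } ∪ { ω₅ }
  { ω₃, ω₅ }  = { ω₅ } ∪ { ω₃ }
  { ω₁, ω₂, ω₄ }  = { ω₂ } ∪ { ω₁, ω₄ }
  { ω₁, ω₂, ω₅ }  = { ω₂ } ∪ { ω₁, ω₅ }
  { ω₁, ω₃, ω₄ }  = { ω₁, ω₄ } ∪ { ω₁, ω₃ }
  { ω₂, ω₃, ω₄ }  = ᶜ of { ω₁, ω₅ }
  { ω₃, ω₄, ω₅ }  = { ω₄, ω₅ } ∪ { ω₃ }
  (now 31)
Round 5 adds 1:
  { ω₃, ω₄ }  = ᶜ of { ω₁, ω₂, ω₅ }
  (now 32)
Round 6: no new sets; the family is a σ-algebra.

|σ(𝒞)| = 32.  σ(𝒞) = { {}, { ω₁ }, { ω₂ }, { ω₃ }, { ω₄ }, { ω₅ }, { ω₁, ω₂ }, { ω₁, ω₃ }, { ω₁, ω₄ }, { ω₁, ω₅ }, { ω₂, ω₃ }, { ω₂, ω₄ }, { ω₂, ω₅ }, { ω₃, ω₄ }, { ω₃, ω₅ }, { ω₄, ω₅ }, { ω₁, ω₂, ω₃ }, { ω₁, ω₂, ω₄ }, { ω₁, ω₂, ω₅ }, { ω₁, ω₃, ω₄ }, { ω₁, ω₃, ω₅ }, { ω₁, ω₄, ω₅ }, { ω₂, ω₃, ω₄ }, { ω₂, ω₃, ω₅ }, { ω₂, ω₄, ω₅ }, { ω₃, ω₄, ω₅ }, { ω₁, ω₂, ω₃, ω₄ }, { ω₁, ω₂, ω₃, ω₅ }, { ω₁, ω₂, ω₄, ω₅ }, { ω₁, ω₃, ω₄, ω₅ }, { ω₂, ω₃, ω₄, ω₅ }, S }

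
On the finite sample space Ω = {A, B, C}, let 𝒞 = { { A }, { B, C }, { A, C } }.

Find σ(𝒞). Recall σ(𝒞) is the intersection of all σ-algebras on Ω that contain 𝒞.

|σ(𝒞)| = 8.  σ(𝒞) = { {}, { A }, { B }, { C }, { A, B }, { A, C }, { B, C }, Ω }

Trace:
Initial family (5 sets): { {}, { A }, { A, C }, { B, C }, Ω }.
Step 1 adds 1:
  { B }  = complement { A, C }
Step 2 (1 new):
  { A, B }  = { B } ∪ { A }
Step 3. New:
  { C }  = complement { A, B }
Step 4: closed — nothing new.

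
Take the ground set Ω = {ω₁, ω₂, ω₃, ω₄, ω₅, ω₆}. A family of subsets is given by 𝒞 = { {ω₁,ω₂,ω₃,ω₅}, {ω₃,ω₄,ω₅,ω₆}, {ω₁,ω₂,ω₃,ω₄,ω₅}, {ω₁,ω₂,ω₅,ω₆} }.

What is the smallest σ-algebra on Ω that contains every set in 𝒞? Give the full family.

|σ(𝒞)| = 32.  σ(𝒞) = { {}, {ω₃}, {ω₄}, {ω₅}, {ω₆}, {ω₁,ω₂}, {ω₃,ω₄}, {ω₃,ω₅}, {ω₃,ω₆}, {ω₄,ω₅}, {ω₄,ω₆}, {ω₅,ω₆}, {ω₁,ω₂,ω₃}, {ω₁,ω₂,ω₄}, {ω₁,ω₂,ω₅}, {ω₁,ω₂,ω₆}, {ω₃,ω₄,ω₅}, {ω₃,ω₄,ω₆}, {ω₃,ω₅,ω₆}, {ω₄,ω₅,ω₆}, {ω₁,ω₂,ω₃,ω₄}, {ω₁,ω₂,ω₃,ω₅}, {ω₁,ω₂,ω₃,ω₆}, {ω₁,ω₂,ω₄,ω₅}, {ω₁,ω₂,ω₄,ω₆}, {ω₁,ω₂,ω₅,ω₆}, {ω₃,ω₄,ω₅,ω₆}, {ω₁,ω₂,ω₃,ω₄,ω₅}, {ω₁,ω₂,ω₃,ω₄,ω₆}, {ω₁,ω₂,ω₃,ω₅,ω₆}, {ω₁,ω₂,ω₄,ω₅,ω₆}, Ω }

Check:
Start: 𝒞 ∪ {∅, Ω} = { {}, {ω₁,ω₂,ω₃,ω₅}, {ω₁,ω₂,ω₅,ω₆}, {ω₃,ω₄,ω₅,ω₆}, {ω₁,ω₂,ω₃,ω₄,ω₅}, Ω }.
Pass 1 adds 5:
  {ω₆}  = complement {ω₁,ω₂,ω₃,ω₄,ω₅}
  {ω₁,ω₂}  = complement {ω₃,ω₄,ω₅,ω₆}
  {ω₃,ω₄}  = complement {ω₁,ω₂,ω₅,ω₆}
  {ω₄,ω₆}  = complement {ω₁,ω₂,ω₃,ω₅}
  {ω₁,ω₂,ω₃,ω₅,ω₆}  = {ω₁,ω₂,ω₃,ω₅} ∪ {ω₁,ω₂,ω₅,ω₆}
  [11 total]
Pass 2 (6 new):
  {ω₄}  = complement {ω₁,ω₂,ω₃,ω₅,ω₆}
  {ω₁,ω₂,ω₆}  = {ω₁,ω₂} ∪ {ω₆}
  {ω₃,ω₄,ω₆}  = {ω₃,ω₄} ∪ {ω₆}
  {ω₁,ω₂,ω₃,ω₄}  = {ω₃,ω₄} ∪ {ω₁,ω₂}
  {ω₁,ω₂,ω₄,ω₆}  = {ω₁,ω₂} ∪ {ω₄,ω₆}
  {ω₁,ω₂,ω₄,ω₅,ω₆}  = {ω₄,ω₆} ∪ {ω₁,ω₂,ω₅,ω₆}
  [17 total]
Pass 3 (7 new):
  {ω₃}  = complement {ω₁,ω₂,ω₄,ω₅,ω₆}
  {ω₃,ω₅}  = complement {ω₁,ω₂,ω₄,ω₆}
  {ω₅,ω₆}  = complement {ω₁,ω₂,ω₃,ω₄}
  {ω₁,ω₂,ω₄}  = {ω₁,ω₂} ∪ {ω₄}
  {ω₁,ω₂,ω₅}  = complement {ω₃,ω₄,ω₆}
  {ω₃,ω₄,ω₅}  = complement {ω₁,ω₂,ω₆}
  {ω₁,ω₂,ω₃,ω₄,ω₆}  = {ω₃,ω₄} ∪ {ω₁,ω₂,ω₄,ω₆}
  [24 total]
Pass 4 (7 new):
  {ω₅}  = complement {ω₁,ω₂,ω₃,ω₄,ω₆}
  {ω₃,ω₆}  = {ω₆} ∪ {ω₃}
  {ω₁,ω₂,ω₃}  = {ω₁,ω₂} ∪ {ω₃}
  {ω₃,ω₅,ω₆}  = complement {ω₁,ω₂,ω₄}
  {ω₄,ω₅,ω₆}  = {ω₅,ω₆} ∪ {ω₄}
  {ω₁,ω₂,ω₃,ω₆}  = {ω₃} ∪ {ω₁,ω₂,ω₆}
  {ω₁,ω₂,ω₄,ω₅}  = {ω₁,ω₂,ω₄} ∪ {ω₁,ω₂,ω₅}
  [31 total]
Pass 5: 1 new —
  {ω₄,ω₅}  = complement {ω₁,ω₂,ω₃,ω₆}
  [32 total]
After Pass 6 the family is unchanged; done.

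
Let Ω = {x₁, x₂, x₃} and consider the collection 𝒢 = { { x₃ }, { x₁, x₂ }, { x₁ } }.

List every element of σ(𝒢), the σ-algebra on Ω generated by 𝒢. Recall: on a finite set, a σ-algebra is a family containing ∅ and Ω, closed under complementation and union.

Take S₀ = 𝒢 ∪ {∅, Ω} = { ∅, { x₁ }, { x₃ }, { x₁, x₂ }, Ω }.
Round 1. New:
  { x₁, x₃ }  = { x₃ } ∪ { x₁ }
  { x₂, x₃ }  = ᶜ of { x₁ }
  [7 total]
Round 2: 1 new —
  { x₂ }  = ᶜ of { x₁, x₃ }
  [8 total]
Round 3: stable.

|σ(𝒢)| = 8.  σ(𝒢) = { ∅, { x₁ }, { x₂ }, { x₃ }, { x₁, x₂ }, { x₁, x₃ }, { x₂, x₃ }, Ω }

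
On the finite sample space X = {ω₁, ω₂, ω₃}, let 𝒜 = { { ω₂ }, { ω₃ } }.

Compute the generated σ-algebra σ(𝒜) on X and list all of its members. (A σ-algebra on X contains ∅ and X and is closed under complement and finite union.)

Begin from { ∅, { ω₂ }, { ω₃ }, X } (that is, 𝒜 plus ∅ and X).
Step 1. New:
  { ω₁, ω₂ }  = { ω₃ }ᶜ
  { ω₁, ω₃ }  = { ω₂ }ᶜ
  { ω₂, ω₃ }  = { ω₃ } ∪ { ω₂ }
  [7 total]
Step 2: 1 new —
  { ω₁ }  = { ω₂, ω₃ }ᶜ
  [8 total]
Step 3 adds nothing — fixpoint reached.

σ(𝒜) = { ∅, { ω₁ }, { ω₂ }, { ω₃ }, { ω₁, ω₂ }, { ω₁, ω₃ }, { ω₂, ω₃ }, X }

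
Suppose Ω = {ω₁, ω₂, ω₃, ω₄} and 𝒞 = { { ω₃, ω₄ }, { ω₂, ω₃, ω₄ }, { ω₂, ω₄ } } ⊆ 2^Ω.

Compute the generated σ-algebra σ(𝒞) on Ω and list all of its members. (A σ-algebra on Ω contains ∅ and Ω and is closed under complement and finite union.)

Begin from { {}, { ω₂, ω₄ }, { ω₃, ω₄ }, { ω₂, ω₃, ω₄ }, Ω } (that is, 𝒞 plus ∅ and Ω).
Pass 1. New:
  { ω₁ }  = Ω∖{ ω₂, ω₃, ω₄ }
  { ω₁, ω₂ }  = Ω∖{ ω₃, ω₄ }
  { ω₁, ω₃ }  = Ω∖{ ω₂, ω₄ }
  |family| = 8
Pass 2: +3 →
  { ω₁, ω₂, ω₃ }  = { ω₁, ω₂ } ∪ { ω₁, ω₃ }
  { ω₁, ω₂, ω₄ }  = { ω₁, ω₂ } ∪ { ω₂, ω₄ }
  { ω₁, ω₃, ω₄ }  = { ω₃, ω₄ } ∪ { ω₁, ω₃ }
  |family| = 11
Pass 3. New:
  { ω₂ }  = Ω∖{ ω₁, ω₃, ω₄ }
  { ω₃ }  = Ω∖{ ω₁, ω₂, ω₄ }
  { ω₄ }  = Ω∖{ ω₁, ω₂, ω₃ }
  |family| = 14
Pass 4: 2 new —
  { ω₁, ω₄ }  = { ω₄ } ∪ { ω₁ }
  { ω₂, ω₃ }  = { ω₃ } ∪ { ω₂ }
  |family| = 16
Pass 5 adds nothing — fixpoint reached.

Hence σ(𝒞) has 16 members: { {}, { ω₁ }, { ω₂ }, { ω₃ }, { ω₄ }, { ω₁, ω₂ }, { ω₁, ω₃ }, { ω₁, ω₄ }, { ω₂, ω₃ }, { ω₂, ω₄ }, { ω₃, ω₄ }, { ω₁, ω₂, ω₃ }, { ω₁, ω₂, ω₄ }, { ω₁, ω₃, ω₄ }, { ω₂, ω₃, ω₄ }, Ω }.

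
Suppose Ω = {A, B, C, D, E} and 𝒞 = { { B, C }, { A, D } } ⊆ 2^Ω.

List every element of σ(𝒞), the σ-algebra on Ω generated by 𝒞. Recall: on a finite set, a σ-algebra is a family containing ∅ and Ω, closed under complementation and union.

σ(𝒞) (8 sets): { ∅, { E }, { A, D }, { B, C }, { A, D, E }, { B, C, E }, { A, B, C, D }, Ω }

Derivation:
Start: 𝒞 ∪ {∅, Ω} = { ∅, { A, D }, { B, C }, Ω }.
Step 1: 3 new —
  { A, D, E }  = Ω∖{ B, C }
  { B, C, E }  = Ω∖{ A, D }
  { A, B, C, D }  = { B, C } ∪ { A, D }
  |family| = 7
Step 2: 1 new —
  { E }  = Ω∖{ A, B, C, D }
  |family| = 8
Step 3 adds nothing — fixpoint reached.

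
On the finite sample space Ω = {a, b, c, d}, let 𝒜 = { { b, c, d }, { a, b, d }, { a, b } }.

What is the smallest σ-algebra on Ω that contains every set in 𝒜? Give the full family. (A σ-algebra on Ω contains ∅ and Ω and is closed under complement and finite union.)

Answer: σ(𝒜) = { {  }, { a }, { b }, { c }, { d }, { a, b }, { a, c }, { a, d }, { b, c }, { b, d }, { c, d }, { a, b, c }, { a, b, d }, { a, c, d }, { b, c, d }, Ω }

Working:
Begin from { {  }, { a, b }, { a, b, d }, { b, c, d }, Ω } (that is, 𝒜 plus ∅ and Ω).
Step 1 adds 3:
  { a }  = ᶜ of { b, c, d }
  { c }  = ᶜ of { a, b, d }
  { c, d }  = ᶜ of { a, b }
Step 2 (3 new):
  { a, c }  = { c } ∪ { a }
  { a, b, c }  = { c } ∪ { a, b }
  { a, c, d }  = { c, d } ∪ { a }
Step 3: +3 →
  { b }  = ᶜ of { a, c, d }
  { d }  = ᶜ of { a, b, c }
  { b, d }  = ᶜ of { a, c }
Step 4: 2 new —
  { a, d }  = { d } ∪ { a }
  { b, c }  = { c } ∪ { b }
Step 5: no new sets; the family is a σ-algebra.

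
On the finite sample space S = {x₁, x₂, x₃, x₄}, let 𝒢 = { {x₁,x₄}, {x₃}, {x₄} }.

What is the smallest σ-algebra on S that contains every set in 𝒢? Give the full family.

|σ(𝒢)| = 16.  σ(𝒢) = { {}, {x₁}, {x₂}, {x₃}, {x₄}, {x₁,x₂}, {x₁,x₃}, {x₁,x₄}, {x₂,x₃}, {x₂,x₄}, {x₃,x₄}, {x₁,x₂,x₃}, {x₁,x₂,x₄}, {x₁,x₃,x₄}, {x₂,x₃,x₄}, S }

Working:
Start: 𝒢 ∪ {∅, S} = { {}, {x₃}, {x₄}, {x₁,x₄}, S }.
Pass 1: +5 →
  {x₂,x₃}  = ᶜ of {x₁,x₄}
  {x₃,x₄}  = {x₃} ∪ {x₄}
  {x₁,x₂,x₃}  = ᶜ of {x₄}
  {x₁,x₂,x₄}  = ᶜ of {x₃}
  {x₁,x₃,x₄}  = {x₃} ∪ {x₁,x₄}
  |family| = 10
Pass 2 adds 3:
  {x₂}  = ᶜ of {x₁,x₃,x₄}
  {x₁,x₂}  = ᶜ of {x₃,x₄}
  {x₂,x₃,x₄}  = {x₃,x₄} ∪ {x₂,x₃}
  |family| = 13
Pass 3 (2 new):
  {x₁}  = ᶜ of {x₂,x₃,x₄}
  {x₂,x₄}  = {x₄} ∪ {x₂}
  |family| = 15
Pass 4. New:
  {x₁,x₃}  = ᶜ of {x₂,x₄}
  |family| = 16
Pass 5: closed — nothing new.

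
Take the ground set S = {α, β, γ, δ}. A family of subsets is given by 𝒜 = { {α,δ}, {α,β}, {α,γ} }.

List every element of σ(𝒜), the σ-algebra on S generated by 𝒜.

σ(𝒜) = { ∅, {α}, {β}, {γ}, {δ}, {α,β}, {α,γ}, {α,δ}, {β,γ}, {β,δ}, {γ,δ}, {α,β,γ}, {α,β,δ}, {α,γ,δ}, {β,γ,δ}, S }

Derivation:
Take S₀ = 𝒜 ∪ {∅, S} = { ∅, {α,β}, {α,γ}, {α,δ}, S }.
Round 1: +6 →
  {β,γ}  = S∖{α,δ}
  {β,δ}  = S∖{α,γ}
  {γ,δ}  = S∖{α,β}
  {α,β,γ}  = {α,β} ∪ {α,γ}
  {α,β,δ}  = {α,δ} ∪ {α,β}
  {α,γ,δ}  = {α,δ} ∪ {α,γ}
  |family| = 11
Round 2: +4 →
  {β}  = S∖{α,γ,δ}
  {γ}  = S∖{α,β,δ}
  {δ}  = S∖{α,β,γ}
  {β,γ,δ}  = {γ,δ} ∪ {β,γ}
  |family| = 15
Round 3 (1 new):
  {α}  = S∖{β,γ,δ}
  |family| = 16
Round 4: stable.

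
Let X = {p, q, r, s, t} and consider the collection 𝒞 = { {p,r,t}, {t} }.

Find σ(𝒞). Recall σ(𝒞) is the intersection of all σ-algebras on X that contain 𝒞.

σ(𝒞) (8 sets): { {}, {t}, {p,r}, {q,s}, {p,r,t}, {q,s,t}, {p,q,r,s}, X }

Working:
Take S₀ = 𝒞 ∪ {∅, X} = { {}, {t}, {p,r,t}, X }.
Pass 1. New:
  {q,s}  = complement {p,r,t}
  {p,q,r,s}  = complement {t}
  — 6 sets.
Pass 2 (1 new):
  {q,s,t}  = {q,s} ∪ {t}
  — 7 sets.
Pass 3: +1 →
  {p,r}  = complement {q,s,t}
  — 8 sets.
Pass 4 adds nothing — fixpoint reached.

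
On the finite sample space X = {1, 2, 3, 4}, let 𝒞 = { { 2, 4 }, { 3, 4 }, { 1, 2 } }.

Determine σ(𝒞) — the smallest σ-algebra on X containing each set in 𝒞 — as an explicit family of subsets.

Begin from { {}, { 1, 2 }, { 2, 4 }, { 3, 4 }, X } (that is, 𝒞 plus ∅ and X).
Round 1: +3 →
  { 1, 3 }  = X∖{ 2, 4 }
  { 1, 2, 4 }  = { 1, 2 } ∪ { 2, 4 }
  { 2, 3, 4 }  = { 3, 4 } ∪ { 2, 4 }
Round 2: 4 new —
  { 1 }  = X∖{ 2, 3, 4 }
  { 3 }  = X∖{ 1, 2, 4 }
  { 1, 2, 3 }  = { 1, 2 } ∪ { 1, 3 }
  { 1, 3, 4 }  = { 3, 4 } ∪ { 1, 3 }
Round 3: 2 new —
  { 2 }  = X∖{ 1, 3, 4 }
  { 4 }  = X∖{ 1, 2, 3 }
Round 4 (2 new):
  { 1, 4 }  = { 4 } ∪ { 1 }
  { 2, 3 }  = { 3 } ∪ { 2 }
Round 5: already closed under ᶜ and ∪.

Therefore σ(𝒞) = { {}, { 1 }, { 2 }, { 3 }, { 4 }, { 1, 2 }, { 1, 3 }, { 1, 4 }, { 2, 3 }, { 2, 4 }, { 3, 4 }, { 1, 2, 3 }, { 1, 2, 4 }, { 1, 3, 4 }, { 2, 3, 4 }, X } (|σ(𝒞)| = 16).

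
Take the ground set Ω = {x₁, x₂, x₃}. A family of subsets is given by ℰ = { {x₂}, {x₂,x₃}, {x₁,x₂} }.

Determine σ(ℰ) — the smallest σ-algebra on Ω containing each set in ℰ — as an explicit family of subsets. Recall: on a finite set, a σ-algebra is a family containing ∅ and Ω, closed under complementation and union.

Initial family (5 sets): { ∅, {x₂}, {x₁,x₂}, {x₂,x₃}, Ω }.
Iteration 1: +3 →
  {x₁}  = ᶜ of {x₂,x₃}
  {x₃}  = ᶜ of {x₁,x₂}
  {x₁,x₃}  = ᶜ of {x₂}
  [8 total]
Iteration 2: already closed under ᶜ and ∪.

σ(ℰ) = { ∅, {x₁}, {x₂}, {x₃}, {x₁,x₂}, {x₁,x₃}, {x₂,x₃}, Ω }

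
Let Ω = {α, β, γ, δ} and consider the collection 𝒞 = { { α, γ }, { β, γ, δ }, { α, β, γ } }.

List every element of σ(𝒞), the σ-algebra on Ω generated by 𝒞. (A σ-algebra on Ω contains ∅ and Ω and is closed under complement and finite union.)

Start: 𝒞 ∪ {∅, Ω} = { {}, { α, γ }, { α, β, γ }, { β, γ, δ }, Ω }.
Pass 1: 3 new —
  { α }  = complement { β, γ, δ }
  { δ }  = complement { α, β, γ }
  { β, δ }  = complement { α, γ }
  — 8 sets.
Pass 2: +3 →
  { α, δ }  = { δ } ∪ { α }
  { α, β, δ }  = { β, δ } ∪ { α }
  { α, γ, δ }  = { δ } ∪ { α, γ }
  — 11 sets.
Pass 3 (3 new):
  { β }  = complement { α, γ, δ }
  { γ }  = complement { α, β, δ }
  { β, γ }  = complement { α, δ }
  — 14 sets.
Pass 4: 2 new —
  { α, β }  = { β } ∪ { α }
  { γ, δ }  = { γ } ∪ { δ }
  — 16 sets.
Pass 5 adds nothing — fixpoint reached.

|σ(𝒞)| = 16.  σ(𝒞) = { {}, { α }, { β }, { γ }, { δ }, { α, β }, { α, γ }, { α, δ }, { β, γ }, { β, δ }, { γ, δ }, { α, β, γ }, { α, β, δ }, { α, γ, δ }, { β, γ, δ }, Ω }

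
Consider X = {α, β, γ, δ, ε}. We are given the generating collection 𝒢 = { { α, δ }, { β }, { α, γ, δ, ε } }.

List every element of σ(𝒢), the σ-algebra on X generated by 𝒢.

σ(𝒢) = { {}, { β }, { α, δ }, { γ, ε }, { α, β, δ }, { β, γ, ε }, { α, γ, δ, ε }, X }

Check:
Begin from { {}, { β }, { α, δ }, { α, γ, δ, ε }, X } (that is, 𝒢 plus ∅ and X).
Round 1. New:
  { α, β, δ }  = { α, δ } ∪ { β }
  { β, γ, ε }  = { α, δ }ᶜ
  (now 7)
Round 2 adds 1:
  { γ, ε }  = { α, β, δ }ᶜ
  (now 8)
Round 3: stable.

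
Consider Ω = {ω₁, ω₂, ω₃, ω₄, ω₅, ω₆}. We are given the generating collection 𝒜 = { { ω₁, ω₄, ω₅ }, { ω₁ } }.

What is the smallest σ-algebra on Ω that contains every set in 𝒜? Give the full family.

Start: 𝒜 ∪ {∅, Ω} = { {  }, { ω₁ }, { ω₁, ω₄, ω₅ }, Ω }.
Iteration 1. New:
  { ω₂, ω₃, ω₆ }  = complement { ω₁, ω₄, ω₅ }
  { ω₂, ω₃, ω₄, ω₅, ω₆ }  = complement { ω₁ }
  — 6 sets.
Iteration 2 (1 new):
  { ω₁, ω₂, ω₃, ω₆ }  = { ω₂, ω₃, ω₆ } ∪ { ω₁ }
  — 7 sets.
Iteration 3 (1 new):
  { ω₄, ω₅ }  = complement { ω₁, ω₂, ω₃, ω₆ }
  — 8 sets.
Iteration 4: no new sets; the family is a σ-algebra.

|σ(𝒜)| = 8.  σ(𝒜) = { {  }, { ω₁ }, { ω₄, ω₅ }, { ω₁, ω₄, ω₅ }, { ω₂, ω₃, ω₆ }, { ω₁, ω₂, ω₃, ω₆ }, { ω₂, ω₃, ω₄, ω₅, ω₆ }, Ω }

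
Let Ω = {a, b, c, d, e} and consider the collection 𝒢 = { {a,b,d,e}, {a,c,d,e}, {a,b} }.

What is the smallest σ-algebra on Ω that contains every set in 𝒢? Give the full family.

Begin from { ∅, {a,b}, {a,b,d,e}, {a,c,d,e}, Ω } (that is, 𝒢 plus ∅ and Ω).
Pass 1. New:
  {b}  = Ω∖{a,c,d,e}
  {c}  = Ω∖{a,b,d,e}
  {c,d,e}  = Ω∖{a,b}
  [8 total]
Pass 2: +3 →
  {b,c}  = {c} ∪ {b}
  {a,b,c}  = {c} ∪ {a,b}
  {b,c,d,e}  = {b} ∪ {c,d,e}
  [11 total]
Pass 3 adds 3:
  {a}  = Ω∖{b,c,d,e}
  {d,e}  = Ω∖{a,b,c}
  {a,d,e}  = Ω∖{b,c}
  [14 total]
Pass 4 (2 new):
  {a,c}  = {c} ∪ {a}
  {b,d,e}  = {d,e} ∪ {b}
  [16 total]
Pass 5 adds nothing — fixpoint reached.

|σ(𝒢)| = 16.  σ(𝒢) = { ∅, {a}, {b}, {c}, {a,b}, {a,c}, {b,c}, {d,e}, {a,b,c}, {a,d,e}, {b,d,e}, {c,d,e}, {a,b,d,e}, {a,c,d,e}, {b,c,d,e}, Ω }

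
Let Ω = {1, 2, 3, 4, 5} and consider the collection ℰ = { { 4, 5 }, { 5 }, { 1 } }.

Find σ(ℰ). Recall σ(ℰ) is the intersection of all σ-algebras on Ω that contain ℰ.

Take S₀ = ℰ ∪ {∅, Ω} = { ∅, { 1 }, { 5 }, { 4, 5 }, Ω }.
Pass 1: +5 →
  { 1, 5 }  = { 5 } ∪ { 1 }
  { 1, 2, 3 }  = ᶜ of { 4, 5 }
  { 1, 4, 5 }  = { 4, 5 } ∪ { 1 }
  { 1, 2, 3, 4 }  = ᶜ of { 5 }
  { 2, 3, 4, 5 }  = ᶜ of { 1 }
  [10 total]
Pass 2: +3 →
  { 2, 3 }  = ᶜ of { 1, 4, 5 }
  { 2, 3, 4 }  = ᶜ of { 1, 5 }
  { 1, 2, 3, 5 }  = { 1, 2, 3 } ∪ { 5 }
  [13 total]
Pass 3 adds 2:
  { 4 }  = ᶜ of { 1, 2, 3, 5 }
  { 2, 3, 5 }  = { 2, 3 } ∪ { 5 }
  [15 total]
Pass 4 adds 1:
  { 1, 4 }  = ᶜ of { 2, 3, 5 }
  [16 total]
Pass 5: already closed under ᶜ and ∪.

σ(ℰ) = { ∅, { 1 }, { 4 }, { 5 }, { 1, 4 }, { 1, 5 }, { 2, 3 }, { 4, 5 }, { 1, 2, 3 }, { 1, 4, 5 }, { 2, 3, 4 }, { 2, 3, 5 }, { 1, 2, 3, 4 }, { 1, 2, 3, 5 }, { 2, 3, 4, 5 }, Ω }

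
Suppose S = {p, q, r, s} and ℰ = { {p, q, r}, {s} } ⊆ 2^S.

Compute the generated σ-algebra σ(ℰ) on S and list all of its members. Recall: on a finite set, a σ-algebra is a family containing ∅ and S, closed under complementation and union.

|σ(ℰ)| = 4.  σ(ℰ) = { {}, {s}, {p, q, r}, S }

Working:
Take S₀ = ℰ ∪ {∅, S} = { {}, {s}, {p, q, r}, S }.
Iteration 1: stable.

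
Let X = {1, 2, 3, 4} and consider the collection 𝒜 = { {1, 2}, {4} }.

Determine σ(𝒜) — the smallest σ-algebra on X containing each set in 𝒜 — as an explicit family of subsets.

Initial family (4 sets): { {}, {4}, {1, 2}, X }.
Step 1 (3 new):
  {3, 4}  = X∖{1, 2}
  {1, 2, 3}  = X∖{4}
  {1, 2, 4}  = {1, 2} ∪ {4}
  |family| = 7
Step 2 (1 new):
  {3}  = X∖{1, 2, 4}
  |family| = 8
Step 3: stable.

Therefore σ(𝒜) = { {}, {3}, {4}, {1, 2}, {3, 4}, {1, 2, 3}, {1, 2, 4}, X } (|σ(𝒜)| = 8).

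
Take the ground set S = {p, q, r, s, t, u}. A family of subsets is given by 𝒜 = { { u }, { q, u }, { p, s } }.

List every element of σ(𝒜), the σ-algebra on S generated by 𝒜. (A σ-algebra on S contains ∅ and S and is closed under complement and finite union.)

Seed the family with 𝒜 together with ∅ and S: { {  }, { u }, { p, s }, { q, u }, S }.
Round 1. New:
  { p, s, u }  = { p, s } ∪ { u }
  { p, q, s, u }  = { p, s } ∪ { q, u }
  { p, r, s, t }  = complement { q, u }
  { q, r, t, u }  = complement { p, s }
  { p, q, r, s, t }  = complement { u }
Round 2 (3 new):
  { r, t }  = complement { p, q, s, u }
  { q, r, t }  = complement { p, s, u }
  { p, r, s, t, u }  = { p, s, u } ∪ { p, r, s, t }
Round 3: +2 →
  { q }  = complement { p, r, s, t, u }
  { r, t, u }  = { r, t } ∪ { u }
Round 4: +1 →
  { p, q, s }  = complement { r, t, u }
Round 5: closed — nothing new.

Therefore σ(𝒜) = { {  }, { q }, { u }, { p, s }, { q, u }, { r, t }, { p, q, s }, { p, s, u }, { q, r, t }, { r, t, u }, { p, q, s, u }, { p, r, s, t }, { q, r, t, u }, { p, q, r, s, t }, { p, r, s, t, u }, S } (|σ(𝒜)| = 16).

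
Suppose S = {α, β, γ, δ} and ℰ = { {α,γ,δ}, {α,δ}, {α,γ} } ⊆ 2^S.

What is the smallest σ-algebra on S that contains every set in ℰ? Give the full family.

Seed the family with ℰ together with ∅ and S: { {}, {α,γ}, {α,δ}, {α,γ,δ}, S }.
Iteration 1. New:
  {β}  = complement {α,γ,δ}
  {β,γ}  = complement {α,δ}
  {β,δ}  = complement {α,γ}
  |family| = 8
Iteration 2. New:
  {α,β,γ}  = {β} ∪ {α,γ}
  {α,β,δ}  = {β} ∪ {α,δ}
  {β,γ,δ}  = {β,γ} ∪ {β,δ}
  |family| = 11
Iteration 3 adds 3:
  {α}  = complement {β,γ,δ}
  {γ}  = complement {α,β,δ}
  {δ}  = complement {α,β,γ}
  |family| = 14
Iteration 4 adds 2:
  {α,β}  = {β} ∪ {α}
  {γ,δ}  = {γ} ∪ {δ}
  |family| = 16
Iteration 5: stable.

σ(ℰ) = { {}, {α}, {β}, {γ}, {δ}, {α,β}, {α,γ}, {α,δ}, {β,γ}, {β,δ}, {γ,δ}, {α,β,γ}, {α,β,δ}, {α,γ,δ}, {β,γ,δ}, S }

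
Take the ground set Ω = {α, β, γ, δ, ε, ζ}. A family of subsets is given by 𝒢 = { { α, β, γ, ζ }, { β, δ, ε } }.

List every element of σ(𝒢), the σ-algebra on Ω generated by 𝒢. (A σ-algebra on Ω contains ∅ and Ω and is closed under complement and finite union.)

Seed the family with 𝒢 together with ∅ and Ω: { {  }, { β, δ, ε }, { α, β, γ, ζ }, Ω }.
Pass 1. New:
  { δ, ε }  = complement { α, β, γ, ζ }
  { α, γ, ζ }  = complement { β, δ, ε }
  — 6 sets.
Pass 2: +1 →
  { α, γ, δ, ε, ζ }  = { δ, ε } ∪ { α, γ, ζ }
  — 7 sets.
Pass 3 (1 new):
  { β }  = complement { α, γ, δ, ε, ζ }
  — 8 sets.
Pass 4: no new sets; the family is a σ-algebra.

Therefore σ(𝒢) = { {  }, { β }, { δ, ε }, { α, γ, ζ }, { β, δ, ε }, { α, β, γ, ζ }, { α, γ, δ, ε, ζ }, Ω } (|σ(𝒢)| = 8).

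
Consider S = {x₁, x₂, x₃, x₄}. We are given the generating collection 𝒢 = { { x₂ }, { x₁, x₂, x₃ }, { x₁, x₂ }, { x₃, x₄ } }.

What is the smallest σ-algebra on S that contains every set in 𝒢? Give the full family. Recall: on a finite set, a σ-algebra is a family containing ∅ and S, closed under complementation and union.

Seed the family with 𝒢 together with ∅ and S: { ∅, { x₂ }, { x₁, x₂ }, { x₃, x₄ }, { x₁, x₂, x₃ }, S }.
Pass 1. New:
  { x₄ }  = ᶜ of { x₁, x₂, x₃ }
  { x₁, x₃, x₄ }  = ᶜ of { x₂ }
  { x₂, x₃, x₄ }  = { x₃, x₄ } ∪ { x₂ }
  — 9 sets.
Pass 2. New:
  { x₁ }  = ᶜ of { x₂, x₃, x₄ }
  { x₂, x₄ }  = { x₂ } ∪ { x₄ }
  { x₁, x₂, x₄ }  = { x₁, x₂ } ∪ { x₄ }
  — 12 sets.
Pass 3: 3 new —
  { x₃ }  = ᶜ of { x₁, x₂, x₄ }
  { x₁, x₃ }  = ᶜ of { x₂, x₄ }
  { x₁, x₄ }  = { x₄ } ∪ { x₁ }
  — 15 sets.
Pass 4. New:
  { x₂, x₃ }  = ᶜ of { x₁, x₄ }
  — 16 sets.
Pass 5: no new sets; the family is a σ-algebra.

Hence σ(𝒢) has 16 members: { ∅, { x₁ }, { x₂ }, { x₃ }, { x₄ }, { x₁, x₂ }, { x₁, x₃ }, { x₁, x₄ }, { x₂, x₃ }, { x₂, x₄ }, { x₃, x₄ }, { x₁, x₂, x₃ }, { x₁, x₂, x₄ }, { x₁, x₃, x₄ }, { x₂, x₃, x₄ }, S }.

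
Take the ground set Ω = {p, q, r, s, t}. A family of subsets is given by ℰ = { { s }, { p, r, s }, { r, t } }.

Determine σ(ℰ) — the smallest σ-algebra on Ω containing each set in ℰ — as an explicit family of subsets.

Answer: σ(ℰ) = { {}, { p }, { q }, { r }, { s }, { t }, { p, q }, { p, r }, { p, s }, { p, t }, { q, r }, { q, s }, { q, t }, { r, s }, { r, t }, { s, t }, { p, q, r }, { p, q, s }, { p, q, t }, { p, r, s }, { p, r, t }, { p, s, t }, { q, r, s }, { q, r, t }, { q, s, t }, { r, s, t }, { p, q, r, s }, { p, q, r, t }, { p, q, s, t }, { p, r, s, t }, { q, r, s, t }, Ω }

Derivation:
Begin from { {}, { s }, { r, t }, { p, r, s }, Ω } (that is, ℰ plus ∅ and Ω).
Pass 1: +5 →
  { q, t }  = ᶜ of { p, r, s }
  { p, q, s }  = ᶜ of { r, t }
  { r, s, t }  = { s } ∪ { r, t }
  { p, q, r, t }  = ᶜ of { s }
  { p, r, s, t }  = { p, r, s } ∪ { r, t }
  (now 10)
Pass 2: +7 →
  { q }  = ᶜ of { p, r, s, t }
  { p, q }  = ᶜ of { r, s, t }
  { q, r, t }  = { q, t } ∪ { r, t }
  { q, s, t }  = { q, t } ∪ { s }
  { p, q, r, s }  = { p, q, s } ∪ { p, r, s }
  { p, q, s, t }  = { q, t } ∪ { p, q, s }
  { q, r, s, t }  = { q, t } ∪ { r, s, t }
  (now 17)
Pass 3. New:
  { p }  = ᶜ of { q, r, s, t }
  { r }  = ᶜ of { p, q, s, t }
  { t }  = ᶜ of { p, q, r, s }
  { p, r }  = ᶜ of { q, s, t }
  { p, s }  = ᶜ of { q, r, t }
  { q, s }  = { s } ∪ { q }
  { p, q, t }  = { q, t } ∪ { p, q }
  (now 24)
Pass 4 adds 8:
  { p, t }  = { t } ∪ { p }
  { q, r }  = { q } ∪ { r }
  { r, s }  = ᶜ of { p, q, t }
  { s, t }  = { t } ∪ { s }
  { p, q, r }  = { p, q } ∪ { r }
  { p, r, t }  = ᶜ of { q, s }
  { p, s, t }  = { t } ∪ { p, s }
  { q, r, s }  = { r } ∪ { q, s }
  (now 32)
After Pass 5 the family is unchanged; done.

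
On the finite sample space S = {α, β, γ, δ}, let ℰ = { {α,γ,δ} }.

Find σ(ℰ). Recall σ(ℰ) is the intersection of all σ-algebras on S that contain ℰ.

σ(ℰ) = { ∅, {β}, {α,γ,δ}, S }

Trace:
Initial family (3 sets): { ∅, {α,γ,δ}, S }.
Pass 1. New:
  {β}  = complement {α,γ,δ}
  (now 4)
After Pass 2 the family is unchanged; done.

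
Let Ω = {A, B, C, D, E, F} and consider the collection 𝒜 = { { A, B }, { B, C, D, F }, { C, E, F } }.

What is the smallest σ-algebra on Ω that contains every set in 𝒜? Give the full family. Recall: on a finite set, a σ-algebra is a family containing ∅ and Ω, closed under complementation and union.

Begin from { {}, { A, B }, { C, E, F }, { B, C, D, F }, Ω } (that is, 𝒜 plus ∅ and Ω).
Round 1: 6 new —
  { A, E }  = complement { B, C, D, F }
  { A, B, D }  = complement { C, E, F }
  { C, D, E, F }  = complement { A, B }
  { A, B, C, D, F }  = { A, B } ∪ { B, C, D, F }
  { A, B, C, E, F }  = { A, B } ∪ { C, E, F }
  { B, C, D, E, F }  = { B, C, D, F } ∪ { C, E, F }
  (now 11)
Round 2 adds 7:
  { A }  = complement { B, C, D, E, F }
  { D }  = complement { A, B, C, E, F }
  { E }  = complement { A, B, C, D, F }
  { A, B, E }  = { A, B } ∪ { A, E }
  { A, B, D, E }  = { A, B, D } ∪ { A, E }
  { A, C, E, F }  = { C, E, F } ∪ { A, E }
  { A, C, D, E, F }  = { C, D, E, F } ∪ { A, E }
  (now 18)
Round 3 adds 7:
  { B }  = complement { A, C, D, E, F }
  { A, D }  = { A } ∪ { D }
  { B, D }  = complement { A, C, E, F }
  { C, F }  = complement { A, B, D, E }
  { D, E }  = { D } ∪ { E }
  { A, D, E }  = { A, E } ∪ { D }
  { C, D, F }  = complement { A, B, E }
  (now 25)
Round 4 adds 7:
  { B, E }  = { B } ∪ { E }
  { A, C, F }  = { C, F } ∪ { A }
  { B, C, F }  = complement { A, D, E }
  { B, D, E }  = { B } ∪ { D, E }
  { A, B, C, F }  = complement { D, E }
  { A, C, D, F }  = { A, D } ∪ { C, F }
  { B, C, E, F }  = complement { A, D }
  (now 32)
Round 5 adds nothing — fixpoint reached.

|σ(𝒜)| = 32.  σ(𝒜) = { {}, { A }, { B }, { D }, { E }, { A, B }, { A, D }, { A, E }, { B, D }, { B, E }, { C, F }, { D, E }, { A, B, D }, { A, B, E }, { A, C, F }, { A, D, E }, { B, C, F }, { B, D, E }, { C, D, F }, { C, E, F }, { A, B, C, F }, { A, B, D, E }, { A, C, D, F }, { A, C, E, F }, { B, C, D, F }, { B, C, E, F }, { C, D, E, F }, { A, B, C, D, F }, { A, B, C, E, F }, { A, C, D, E, F }, { B, C, D, E, F }, Ω }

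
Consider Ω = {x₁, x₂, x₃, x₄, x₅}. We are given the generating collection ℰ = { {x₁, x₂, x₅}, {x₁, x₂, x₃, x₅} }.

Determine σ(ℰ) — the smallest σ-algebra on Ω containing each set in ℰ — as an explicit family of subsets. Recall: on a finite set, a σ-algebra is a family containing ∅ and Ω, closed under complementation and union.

σ(ℰ) (8 sets): { ∅, {x₃}, {x₄}, {x₃, x₄}, {x₁, x₂, x₅}, {x₁, x₂, x₃, x₅}, {x₁, x₂, x₄, x₅}, Ω }

Working:
Begin from { ∅, {x₁, x₂, x₅}, {x₁, x₂, x₃, x₅}, Ω } (that is, ℰ plus ∅ and Ω).
Iteration 1: +2 →
  {x₄}  = complement {x₁, x₂, x₃, x₅}
  {x₃, x₄}  = complement {x₁, x₂, x₅}
  |family| = 6
Iteration 2 adds 1:
  {x₁, x₂, x₄, x₅}  = {x₁, x₂, x₅} ∪ {x₄}
  |family| = 7
Iteration 3: 1 new —
  {x₃}  = complement {x₁, x₂, x₄, x₅}
  |family| = 8
Iteration 4: stable.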